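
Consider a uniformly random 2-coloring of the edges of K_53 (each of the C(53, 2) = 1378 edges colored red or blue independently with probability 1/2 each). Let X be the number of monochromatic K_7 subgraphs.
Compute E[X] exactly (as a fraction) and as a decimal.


Let X = Σ_S X_S over the C(53, 7) = 154143080 subsets S of size 7, where X_S = 1 if the K_7 on S is monochromatic.
For a fixed S, the K_7 on S has C(7, 2) = 21 edges. P[all 21 edges red] = (1/2)^21, and likewise for blue, so P[monochromatic] = 2·(1/2)^21 = 2^{1 − 21} = 1/1048576.
Summing: E[X] = C(53, 7) · 2^{1 − 21} = 154143080 · 1/1048576 = 19267885/131072.
Numerically: E[X] ≈ 147.002.

E[X] = C(53,7)·2^(1−C(7,2)) = 19267885/131072 ≈ 147.002.


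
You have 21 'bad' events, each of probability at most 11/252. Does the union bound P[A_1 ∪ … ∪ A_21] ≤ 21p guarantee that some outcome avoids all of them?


Union bound: P[∪_{i=1}^{21} A_i] ≤ Σ_i P[A_i] ≤ 21·p = 21·(11/252) = 11/12.
Numerically: 11/12 ≈ 0.9167.
Is 11/12 < 1? YES.
Since P[∪ A_i] ≤ 11/12 < 1, the complement has P[∩ A_i^c] ≥ 1 − 11/12 = 1/12 > 0, so some outcome avoids every A_i.

21·p = 11/12 ≈ 0.9167; existence CERTIFIED by the union bound.


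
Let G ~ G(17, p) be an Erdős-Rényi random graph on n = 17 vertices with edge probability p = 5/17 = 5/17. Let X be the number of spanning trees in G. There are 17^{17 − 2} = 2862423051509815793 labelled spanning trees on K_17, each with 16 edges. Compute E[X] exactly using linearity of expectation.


K_17 has 17^{17 − 2} = 2862423051509815793 labelled spanning trees.
For each such spanning tree H, let X_H = 1 if all 16 edges of H are present in G. Then P[X_H = 1] = p^{16} = (5/17)^{16} = 152587890625/48661191875666868481.
Summing the indicators: E[X] = Σ_H E[X_H] = 2862423051509815793 · p^{16} = 2862423051509815793 · 152587890625/48661191875666868481 = 152587890625/17.
Numerically: E[X] ≈ 8.97576e+09.

E[X] = 2862423051509815793 · (5/17)^{16} = 152587890625/17 ≈ 8.97576e+09.


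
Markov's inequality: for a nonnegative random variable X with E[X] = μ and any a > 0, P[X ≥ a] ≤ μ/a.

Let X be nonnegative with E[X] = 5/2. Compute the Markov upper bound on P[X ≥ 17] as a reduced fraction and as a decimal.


μ = E[X] = 5/2, a = 17.
Markov: P[X ≥ 17] ≤ μ/a = (5/2)/17 = 5/34.
Numerically: ≈ 0.14706.
(Since a = 17 > μ = 2.50000, the bound 5/34 is < 1 and informative.)

P[X ≥ 17] ≤ 5/34 ≈ 0.14706.


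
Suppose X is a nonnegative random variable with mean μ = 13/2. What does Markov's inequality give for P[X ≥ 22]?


μ = E[X] = 13/2, a = 22.
Markov: P[X ≥ 22] ≤ μ/a = (13/2)/22 = 13/44.
Numerically: ≈ 0.2955.
(Since a = 22 > μ = 6.5000, the bound 13/44 is < 1 and informative.)

P[X ≥ 22] ≤ 13/44 ≈ 0.2955.


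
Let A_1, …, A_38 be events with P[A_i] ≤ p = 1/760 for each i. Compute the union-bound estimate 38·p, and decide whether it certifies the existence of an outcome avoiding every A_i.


Union bound: P[∪_{i=1}^{38} A_i] ≤ Σ_i P[A_i] ≤ 38·p = 38·(1/760) = 1/20.
Numerically: 1/20 ≈ 0.05000.
Is 1/20 < 1? YES.
Since P[∪ A_i] ≤ 1/20 < 1, the complement has P[∩ A_i^c] ≥ 1 − 1/20 = 19/20 > 0, so some outcome avoids every A_i.

38·p = 1/20 ≈ 0.05000; existence CERTIFIED by the union bound.


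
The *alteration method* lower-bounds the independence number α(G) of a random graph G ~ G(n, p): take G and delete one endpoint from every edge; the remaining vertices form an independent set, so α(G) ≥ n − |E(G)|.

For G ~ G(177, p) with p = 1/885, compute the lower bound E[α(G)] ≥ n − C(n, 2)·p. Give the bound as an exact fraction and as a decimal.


E[|E(G)|] = C(177, 2)·p = 15576 · (1/885) = 88/5.
E[α(G)] ≥ n − E[|E(G)|] = 177 − 88/5 = 797/5.
Numerically: ≈ 159.400000.
(This is only a lower bound; the true E[α(G)] may be larger.)

E[α(G)] ≥ 797/5 ≈ 159.400000.


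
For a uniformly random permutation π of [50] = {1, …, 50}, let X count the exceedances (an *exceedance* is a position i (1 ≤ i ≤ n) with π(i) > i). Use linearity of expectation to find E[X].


Write X = Σ_{i=1}^{50} X_i, where X_i = 1_{π(i) > i}.
For each fixed i, π(i) is uniform over {1, …, 50} (marginal of a uniform permutation), so P[π(i) > i] = (n − i)/n. Summing: Σ_{i=1}^{50} (n − i)/n = (0 + 1 + … + 49)/50 = 50(50 − 1)/(2·50) = (50 − 1)/2.
Hence E[X] = Σ_{i=1}^{50} (50 − i)/50 = 49/2 ≈ 24.500.

E[X] = 49/2 = 24.500.


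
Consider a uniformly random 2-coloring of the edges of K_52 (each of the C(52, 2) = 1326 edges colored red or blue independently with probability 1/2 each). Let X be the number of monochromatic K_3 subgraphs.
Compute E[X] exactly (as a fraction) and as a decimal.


Let X = Σ_S X_S over the C(52, 3) = 22100 subsets S of size 3, where X_S = 1 if the K_3 on S is monochromatic.
For a fixed S, the K_3 on S has C(3, 2) = 3 edges. P[all 3 edges red] = (1/2)^3, and likewise for blue, so P[monochromatic] = 2·(1/2)^3 = 2^{1 − 3} = 1/4.
By linearity of expectation: E[X] = C(52, 3) · 2^{1 − 3} = 22100 · 1/4 = 5525.
Numerically: E[X] ≈ 5525.000000.

E[X] = C(52,3)·2^(1−C(3,2)) = 5525 ≈ 5525.000000.


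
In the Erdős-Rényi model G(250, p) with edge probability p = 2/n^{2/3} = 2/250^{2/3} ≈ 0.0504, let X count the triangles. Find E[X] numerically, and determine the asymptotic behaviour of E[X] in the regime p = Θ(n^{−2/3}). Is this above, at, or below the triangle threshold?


Number of potential triangles: C(250, 3) = 2573000.
Each occurs with probability p³ ≈ (0.0504)³ ≈ 1.28000e-04.
By linearity: E[X] = C(250, 3)·p³ ≈ 2573000 · 1.28000e-04 ≈ 329.344.
Since α = 2/3 < 1, p = c/n^{2/3} ≫ 1/n is above the triangle threshold p ~ 1/n. Asymptotically E[X] ~ (c³/6)·n^{3(1−α)} = (2³/6)·n^{1} → ∞; triangles are abundant w.h.p.

E[X] ≈ 329.344; in regime p = Θ(1/n^{2/3}) E[X] diverges (above the triangle threshold p ~ 1/n).


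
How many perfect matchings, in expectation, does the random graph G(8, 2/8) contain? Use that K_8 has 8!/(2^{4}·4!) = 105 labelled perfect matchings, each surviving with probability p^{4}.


K_8 has 8!/(2^{4}·4!) = 105 labelled perfect matchings.
For each such perfect matching H, let X_H = 1 if all 4 edges of H are present in G. Then P[X_H = 1] = p^{4} = (1/4)^{4} = 1/256.
By linearity: E[X] = Σ_H E[X_H] = 105 · p^{4} = 105 · 1/256 = 105/256.
Numerically: E[X] ≈ 0.41.

E[X] = 105 · (1/4)^{4} = 105/256 ≈ 0.41.


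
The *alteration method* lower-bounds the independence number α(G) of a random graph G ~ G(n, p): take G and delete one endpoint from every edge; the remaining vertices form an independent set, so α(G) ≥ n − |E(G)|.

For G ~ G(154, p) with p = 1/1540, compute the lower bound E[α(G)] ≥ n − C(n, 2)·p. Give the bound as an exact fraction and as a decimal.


E[|E(G)|] = C(154, 2)·p = 11781 · (1/1540) = 153/20.
E[α(G)] ≥ n − E[|E(G)|] = 154 − 153/20 = 2927/20.
Numerically: ≈ 146.3500.
(This is only a lower bound; the true E[α(G)] may be larger.)

E[α(G)] ≥ 2927/20 ≈ 146.3500.


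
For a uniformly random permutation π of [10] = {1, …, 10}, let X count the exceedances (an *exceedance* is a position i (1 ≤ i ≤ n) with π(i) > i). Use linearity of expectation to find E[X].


Write X = Σ_{i=1}^{10} X_i, where X_i = 1_{π(i) > i}.
For each fixed i, π(i) is uniform over {1, …, 10} (marginal of a uniform permutation), so P[π(i) > i] = (n − i)/n. Summing: Σ_{i=1}^{10} (n − i)/n = (0 + 1 + … + 9)/10 = 10(10 − 1)/(2·10) = (10 − 1)/2.
Hence E[X] = Σ_{i=1}^{10} (10 − i)/10 = 9/2 ≈ 4.5000.

E[X] = 9/2 = 4.5000.


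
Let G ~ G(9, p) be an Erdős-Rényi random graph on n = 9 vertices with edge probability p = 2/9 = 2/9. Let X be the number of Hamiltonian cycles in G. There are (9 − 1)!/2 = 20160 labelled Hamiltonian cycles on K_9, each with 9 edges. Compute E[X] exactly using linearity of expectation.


K_9 has (9 − 1)!/2 = 20160 labelled Hamiltonian cycles.
For each such Hamiltonian cycle H, let X_H = 1 if all 9 edges of H are present in G. Then P[X_H = 1] = p^{9} = (2/9)^{9} = 512/387420489.
Summing the indicators: E[X] = Σ_H E[X_H] = 20160 · p^{9} = 20160 · 512/387420489 = 1146880/43046721.
Numerically: E[X] ≈ 0.026643.

E[X] = 20160 · (2/9)^{9} = 1146880/43046721 ≈ 0.026643.


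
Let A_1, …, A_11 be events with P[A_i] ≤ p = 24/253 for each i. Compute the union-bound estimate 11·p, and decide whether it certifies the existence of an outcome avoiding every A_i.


Union bound: P[∪_{i=1}^{11} A_i] ≤ Σ_i P[A_i] ≤ 11·p = 11·(24/253) = 24/23.
Numerically: 24/23 ≈ 1.0435.
Is 24/23 < 1? NO.
Since the bound 24/23 is ≥ 1, the union bound is uninformative here; it does NOT by itself certify existence.

11·p = 24/23 ≈ 1.0435; existence NOT certified by the union bound.


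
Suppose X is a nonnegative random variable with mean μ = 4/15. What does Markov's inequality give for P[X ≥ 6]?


μ = E[X] = 4/15, a = 6.
Markov: P[X ≥ 6] ≤ μ/a = (4/15)/6 = 2/45.
Numerically: ≈ 0.044444.
(Since a = 6 > μ = 0.266667, the bound 2/45 is < 1 and informative.)

P[X ≥ 6] ≤ 2/45 ≈ 0.044444.


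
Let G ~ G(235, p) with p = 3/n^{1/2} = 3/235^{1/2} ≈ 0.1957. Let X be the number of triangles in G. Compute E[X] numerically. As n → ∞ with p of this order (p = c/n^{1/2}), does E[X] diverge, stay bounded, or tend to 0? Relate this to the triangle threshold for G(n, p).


Number of potential triangles: C(235, 3) = 2135445.
Each occurs with probability p³ ≈ (0.1957)³ ≈ 7.494833e-03.
By linearity: E[X] = C(235, 3)·p³ ≈ 2135445 · 7.494833e-03 ≈ 16004.8040.
Since α = 1/2 < 1, p = c/n^{1/2} ≫ 1/n is above the triangle threshold p ~ 1/n. Asymptotically E[X] ~ (c³/6)·n^{3(1−α)} = (3³/6)·n^{1.5} → ∞; triangles are abundant w.h.p.

E[X] ≈ 16004.8040; in regime p = Θ(1/n^{1/2}) E[X] diverges (above the triangle threshold p ~ 1/n).


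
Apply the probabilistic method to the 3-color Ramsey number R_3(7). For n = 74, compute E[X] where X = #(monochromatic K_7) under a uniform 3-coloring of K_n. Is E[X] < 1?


E[X] = C(74, 7) · 3^{1 − 21} = 1799579064 · 3^{−20} = 1799579064/3486784401.
As a reduced fraction: E[X] = 599859688/1162261467 ≈ 0.5161.
Is E[X] < 1? YES.
Since E[X] < 1, there exists a 3-coloring of K_{74} with no monochromatic K_7; hence R_3(7) > 74.

E[X] = 599859688/1162261467 ≈ 0.5161; E[X] < 1, so R_3(7) > 74.


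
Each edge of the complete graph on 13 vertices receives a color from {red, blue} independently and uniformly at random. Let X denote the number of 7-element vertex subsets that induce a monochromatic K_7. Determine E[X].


Let X = Σ_S X_S over the C(13, 7) = 1716 subsets S of size 7, where X_S = 1 if the K_7 on S is monochromatic.
For a fixed S, the K_7 on S has C(7, 2) = 21 edges. P[all 21 edges red] = (1/2)^21, and likewise for blue, so P[monochromatic] = 2·(1/2)^21 = 2^{1 − 21} = 1/1048576.
By linearity: E[X] = C(13, 7) · 2^{1 − 21} = 1716 · 1/1048576 = 429/262144.
Numerically: E[X] ≈ 0.00164.

E[X] = C(13,7)·2^(1−C(7,2)) = 429/262144 ≈ 0.00164.


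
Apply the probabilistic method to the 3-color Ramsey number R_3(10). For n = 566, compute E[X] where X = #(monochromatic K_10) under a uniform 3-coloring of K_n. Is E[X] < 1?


E[X] = C(566, 10) · 3^{1 − 45} = 858376364549067965458 · 3^{−44} = 858376364549067965458/984770902183611232881.
As a reduced fraction: E[X] = 858376364549067965458/984770902183611232881 ≈ 0.8716508.
Is E[X] < 1? YES.
Since E[X] < 1, there exists a 3-coloring of K_{566} with no monochromatic K_10; hence R_3(10) > 566.

E[X] = 858376364549067965458/984770902183611232881 ≈ 0.8716508; E[X] < 1, so R_3(10) > 566.


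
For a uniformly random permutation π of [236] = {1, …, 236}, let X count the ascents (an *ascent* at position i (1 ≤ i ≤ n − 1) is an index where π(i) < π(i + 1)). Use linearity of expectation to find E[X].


Write X = Σ X_I over i = 1, …, 235, with X_I the indicator of one ascent.
There are 235 indicators.
For each fixed i, the pair (π(i), π(i+1)) is a uniformly random ordered pair of distinct values from {1, …, 236}; by symmetry P[π(i) < π(i+1)] = 1/2.
By linearity: E[X] = 235 · (1/2) = (236 − 1) · (1/2) = 235/2 ≈ 117.500.

E[X] = 235/2 = 117.500.


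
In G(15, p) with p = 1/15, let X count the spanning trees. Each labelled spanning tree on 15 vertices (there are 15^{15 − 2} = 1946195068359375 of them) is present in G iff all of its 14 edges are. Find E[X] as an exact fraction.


K_15 has 15^{15 − 2} = 1946195068359375 labelled spanning trees.
For each such spanning tree H, let X_H = 1 if all 14 edges of H are present in G. Then P[X_H = 1] = p^{14} = (1/15)^{14} = 1/29192926025390625.
By linearity: E[X] = Σ_H E[X_H] = 1946195068359375 · p^{14} = 1946195068359375 · 1/29192926025390625 = 1/15.
Numerically: E[X] ≈ 0.0666667.

E[X] = 1946195068359375 · (1/15)^{14} = 1/15 ≈ 0.0666667.


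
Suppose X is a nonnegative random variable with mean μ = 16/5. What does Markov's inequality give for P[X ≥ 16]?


μ = E[X] = 16/5, a = 16.
Markov: P[X ≥ 16] ≤ μ/a = (16/5)/16 = 1/5.
Numerically: ≈ 0.20000.
(Since a = 16 > μ = 3.20000, the bound 1/5 is < 1 and informative.)

P[X ≥ 16] ≤ 1/5 ≈ 0.20000.


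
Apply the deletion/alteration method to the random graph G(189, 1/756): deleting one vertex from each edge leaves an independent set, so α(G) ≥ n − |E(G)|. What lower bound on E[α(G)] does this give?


E[|E(G)|] = C(189, 2)·p = 17766 · (1/756) = 47/2.
E[α(G)] ≥ n − E[|E(G)|] = 189 − 47/2 = 331/2.
Numerically: ≈ 165.500000.
(This is only a lower bound; the true E[α(G)] may be larger.)

E[α(G)] ≥ 331/2 ≈ 165.500000.


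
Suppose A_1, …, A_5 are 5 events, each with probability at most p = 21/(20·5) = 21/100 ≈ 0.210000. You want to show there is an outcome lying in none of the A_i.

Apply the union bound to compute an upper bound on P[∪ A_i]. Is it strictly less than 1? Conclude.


Union bound: P[∪_{i=1}^{5} A_i] ≤ Σ_i P[A_i] ≤ 5·p = 5·(21/100) = 21/20.
Numerically: 21/20 ≈ 1.050000.
Is 21/20 < 1? NO.
Since the bound 21/20 is ≥ 1, the union bound is uninformative here; it does NOT by itself certify existence.

5·p = 21/20 ≈ 1.050000; existence NOT certified by the union bound.


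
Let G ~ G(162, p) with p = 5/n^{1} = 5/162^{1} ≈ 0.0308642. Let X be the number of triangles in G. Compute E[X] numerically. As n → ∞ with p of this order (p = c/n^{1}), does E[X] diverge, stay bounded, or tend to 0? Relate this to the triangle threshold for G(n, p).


Number of potential triangles: C(162, 3) = 695520.
Each occurs with probability p³ ≈ (0.0308642)³ ≈ 2.94011941e-05.
By linearity: E[X] = C(162, 3)·p³ ≈ 695520 · 2.94011941e-05 ≈ 20.449119.
Here α = 1, so p = 5/n is exactly at the triangle threshold p ~ 1/n. Asymptotically E[X] → c³/6 = 5³/6 = 125/6 ≈ 20.833333, a bounded constant. In this regime the triangle count is asymptotically Poisson(c³/6).

E[X] ≈ 20.449119; in regime p = Θ(1/n^{1}) E[X] stays bounded (at the triangle threshold p ~ 1/n).


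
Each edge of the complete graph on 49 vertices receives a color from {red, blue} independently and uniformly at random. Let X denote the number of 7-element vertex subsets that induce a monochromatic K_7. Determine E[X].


Let X = Σ_S X_S over the C(49, 7) = 85900584 subsets S of size 7, where X_S = 1 if the K_7 on S is monochromatic.
For a fixed S, the K_7 on S has C(7, 2) = 21 edges. P[all 21 edges red] = (1/2)^21, and likewise for blue, so P[monochromatic] = 2·(1/2)^21 = 2^{1 − 21} = 1/1048576.
By linearity: E[X] = C(49, 7) · 2^{1 − 21} = 85900584 · 1/1048576 = 10737573/131072.
Numerically: E[X] ≈ 81.9212.

E[X] = C(49,7)·2^(1−C(7,2)) = 10737573/131072 ≈ 81.9212.


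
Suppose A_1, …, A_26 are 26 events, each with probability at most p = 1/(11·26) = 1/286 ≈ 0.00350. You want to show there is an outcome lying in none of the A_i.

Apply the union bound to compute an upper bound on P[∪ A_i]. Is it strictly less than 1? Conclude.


Union bound: P[∪_{i=1}^{26} A_i] ≤ Σ_i P[A_i] ≤ 26·p = 26·(1/286) = 1/11.
Numerically: 1/11 ≈ 0.09091.
Is 1/11 < 1? YES.
Since P[∪ A_i] ≤ 1/11 < 1, the complement has P[∩ A_i^c] ≥ 1 − 1/11 = 10/11 > 0, so some outcome avoids every A_i.

26·p = 1/11 ≈ 0.09091; existence CERTIFIED by the union bound.


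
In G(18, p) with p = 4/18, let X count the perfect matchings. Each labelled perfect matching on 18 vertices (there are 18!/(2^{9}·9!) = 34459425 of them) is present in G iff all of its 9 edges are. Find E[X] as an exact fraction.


K_18 has 18!/(2^{9}·9!) = 34459425 labelled perfect matchings.
For each such perfect matching H, let X_H = 1 if all 9 edges of H are present in G. Then P[X_H = 1] = p^{9} = (2/9)^{9} = 512/387420489.
Summing the indicators: E[X] = Σ_H E[X_H] = 34459425 · p^{9} = 34459425 · 512/387420489 = 217817600/4782969.
Numerically: E[X] ≈ 45.5402.

E[X] = 34459425 · (2/9)^{9} = 217817600/4782969 ≈ 45.5402.


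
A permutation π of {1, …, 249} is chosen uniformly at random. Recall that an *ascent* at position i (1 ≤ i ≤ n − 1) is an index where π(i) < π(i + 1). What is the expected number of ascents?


Write X = Σ X_I over i = 1, …, 248, with X_I the indicator of one ascent.
There are 248 indicators.
For each fixed i, the pair (π(i), π(i+1)) is a uniformly random ordered pair of distinct values from {1, …, 249}; by symmetry P[π(i) < π(i+1)] = 1/2.
By linearity: E[X] = 248 · (1/2) = (249 − 1) · (1/2) = 124 ≈ 124.0000.

E[X] = 124 = 124.0000.


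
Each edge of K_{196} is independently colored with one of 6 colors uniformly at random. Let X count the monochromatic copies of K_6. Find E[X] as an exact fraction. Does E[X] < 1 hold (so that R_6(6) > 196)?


E[X] = C(196, 6) · 6^{1 − 15} = 72887293024 · 6^{−14} = 72887293024/78364164096.
As a reduced fraction: E[X] = 2277727907/2448880128 ≈ 0.9301.
Is E[X] < 1? YES.
Since E[X] < 1, there exists a 6-coloring of K_{196} with no monochromatic K_6; hence R_6(6) > 196.

E[X] = 2277727907/2448880128 ≈ 0.9301; E[X] < 1, so R_6(6) > 196.


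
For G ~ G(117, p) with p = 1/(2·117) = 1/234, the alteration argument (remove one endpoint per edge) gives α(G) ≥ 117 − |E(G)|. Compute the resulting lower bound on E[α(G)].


E[|E(G)|] = C(117, 2)·p = 6786 · (1/234) = 29.
E[α(G)] ≥ n − E[|E(G)|] = 117 − 29 = 88.
Numerically: ≈ 88.000.
(This is only a lower bound; the true E[α(G)] may be larger.)

E[α(G)] ≥ 88 ≈ 88.000.


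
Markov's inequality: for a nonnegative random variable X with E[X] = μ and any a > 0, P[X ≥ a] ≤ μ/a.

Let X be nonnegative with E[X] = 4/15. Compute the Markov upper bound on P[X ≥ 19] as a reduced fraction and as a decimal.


μ = E[X] = 4/15, a = 19.
Markov: P[X ≥ 19] ≤ μ/a = (4/15)/19 = 4/285.
Numerically: ≈ 0.0140.
(Since a = 19 > μ = 0.2667, the bound 4/285 is < 1 and informative.)

P[X ≥ 19] ≤ 4/285 ≈ 0.0140.


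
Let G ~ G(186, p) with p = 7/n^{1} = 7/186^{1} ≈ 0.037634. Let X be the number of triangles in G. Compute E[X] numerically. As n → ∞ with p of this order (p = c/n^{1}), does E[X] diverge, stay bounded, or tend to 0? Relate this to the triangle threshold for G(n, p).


Number of potential triangles: C(186, 3) = 1055240.
Each occurs with probability p³ ≈ (0.037634)³ ≈ 5.3303446e-05.
By linearity: E[X] = C(186, 3)·p³ ≈ 1055240 · 5.3303446e-05 ≈ 56.24793.
Here α = 1, so p = 7/n is exactly at the triangle threshold p ~ 1/n. Asymptotically E[X] → c³/6 = 7³/6 = 343/6 ≈ 57.16667, a bounded constant. In this regime the triangle count is asymptotically Poisson(c³/6).

E[X] ≈ 56.24793; in regime p = Θ(1/n^{1}) E[X] stays bounded (at the triangle threshold p ~ 1/n).


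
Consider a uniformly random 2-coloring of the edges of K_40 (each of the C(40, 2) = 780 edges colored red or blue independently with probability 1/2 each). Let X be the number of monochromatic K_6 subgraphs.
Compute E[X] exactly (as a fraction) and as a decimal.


Let X = Σ_S X_S over the C(40, 6) = 3838380 subsets S of size 6, where X_S = 1 if the K_6 on S is monochromatic.
For a fixed S, the K_6 on S has C(6, 2) = 15 edges. P[all 15 edges red] = (1/2)^15, and likewise for blue, so P[monochromatic] = 2·(1/2)^15 = 2^{1 − 15} = 1/16384.
By linearity: E[X] = C(40, 6) · 2^{1 − 15} = 3838380 · 1/16384 = 959595/4096.
Numerically: E[X] ≈ 234.2761.

E[X] = C(40,6)·2^(1−C(6,2)) = 959595/4096 ≈ 234.2761.


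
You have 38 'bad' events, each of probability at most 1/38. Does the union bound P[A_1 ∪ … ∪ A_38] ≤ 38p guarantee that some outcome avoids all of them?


Union bound: P[∪_{i=1}^{38} A_i] ≤ Σ_i P[A_i] ≤ 38·p = 38·(1/38) = 1.
Numerically: 1 ≈ 1.00000.
Is 1 < 1? NO.
Since the bound 1 is ≥ 1, the union bound is uninformative here; it does NOT by itself certify existence.

38·p = 1 ≈ 1.00000; existence NOT certified by the union bound.


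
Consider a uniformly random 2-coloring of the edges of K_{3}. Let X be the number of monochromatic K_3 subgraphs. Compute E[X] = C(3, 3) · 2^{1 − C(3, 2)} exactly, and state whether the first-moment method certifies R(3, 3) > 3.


E[X] = C(3, 3) · 2^{1 − 3} = 1 · 2^{−2} = 1/4.
As a reduced fraction: E[X] = 1/4 ≈ 0.25000.
Is E[X] < 1? YES.
Since E[X] < 1, there exists a 2-coloring of K_{3} with no monochromatic K_3; hence R(3, 3) > 3.

E[X] = 1/4 ≈ 0.25000; E[X] < 1, so R(3, 3) > 3.


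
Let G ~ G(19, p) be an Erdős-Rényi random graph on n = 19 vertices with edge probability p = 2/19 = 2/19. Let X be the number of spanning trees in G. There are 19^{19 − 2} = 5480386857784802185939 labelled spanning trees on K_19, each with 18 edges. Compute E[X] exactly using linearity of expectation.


K_19 has 19^{19 − 2} = 5480386857784802185939 labelled spanning trees.
For each such spanning tree H, let X_H = 1 if all 18 edges of H are present in G. Then P[X_H = 1] = p^{18} = (2/19)^{18} = 262144/104127350297911241532841.
By linearity of expectation: E[X] = Σ_H E[X_H] = 5480386857784802185939 · p^{18} = 5480386857784802185939 · 262144/104127350297911241532841 = 262144/19.
Numerically: E[X] ≈ 1.38e+04.

E[X] = 5480386857784802185939 · (2/19)^{18} = 262144/19 ≈ 1.38e+04.


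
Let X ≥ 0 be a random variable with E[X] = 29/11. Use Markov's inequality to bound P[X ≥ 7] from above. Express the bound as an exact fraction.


μ = E[X] = 29/11, a = 7.
Markov: P[X ≥ 7] ≤ μ/a = (29/11)/7 = 29/77.
Numerically: ≈ 0.377.
(Since a = 7 > μ = 2.636, the bound 29/77 is < 1 and informative.)

P[X ≥ 7] ≤ 29/77 ≈ 0.377.


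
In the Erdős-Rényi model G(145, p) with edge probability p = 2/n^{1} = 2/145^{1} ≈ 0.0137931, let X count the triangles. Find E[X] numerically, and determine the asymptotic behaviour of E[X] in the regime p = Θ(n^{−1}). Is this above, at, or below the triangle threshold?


Number of potential triangles: C(145, 3) = 497640.
Each occurs with probability p³ ≈ (0.0137931)³ ≈ 2.62413383e-06.
By linearity: E[X] = C(145, 3)·p³ ≈ 497640 · 2.62413383e-06 ≈ 1.305874.
Here α = 1, so p = 2/n is exactly at the triangle threshold p ~ 1/n. Asymptotically E[X] → c³/6 = 2³/6 = 4/3 ≈ 1.333333, a bounded constant. In this regime the triangle count is asymptotically Poisson(c³/6).

E[X] ≈ 1.305874; in regime p = Θ(1/n^{1}) E[X] stays bounded (at the triangle threshold p ~ 1/n).


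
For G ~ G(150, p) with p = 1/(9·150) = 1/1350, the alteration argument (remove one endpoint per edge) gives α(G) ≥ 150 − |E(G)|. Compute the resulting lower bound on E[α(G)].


E[|E(G)|] = C(150, 2)·p = 11175 · (1/1350) = 149/18.
E[α(G)] ≥ n − E[|E(G)|] = 150 − 149/18 = 2551/18.
Numerically: ≈ 141.72222.
(This is only a lower bound; the true E[α(G)] may be larger.)

E[α(G)] ≥ 2551/18 ≈ 141.72222.


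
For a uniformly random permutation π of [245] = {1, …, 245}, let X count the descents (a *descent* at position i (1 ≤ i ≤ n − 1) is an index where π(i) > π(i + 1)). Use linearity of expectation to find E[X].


Write X = Σ X_I over i = 1, …, 244, with X_I the indicator of one descent.
There are 244 indicators.
For each fixed i, the pair (π(i), π(i+1)) is a uniformly random ordered pair of distinct values from {1, …, 245}; by symmetry P[π(i) > π(i+1)] = 1/2.
By linearity: E[X] = 244 · (1/2) = (245 − 1) · (1/2) = 122 ≈ 122.000.

E[X] = 122 = 122.000.


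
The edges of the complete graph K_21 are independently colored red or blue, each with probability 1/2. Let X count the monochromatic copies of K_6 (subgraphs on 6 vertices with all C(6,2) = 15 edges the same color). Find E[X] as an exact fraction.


Let X = Σ_S X_S over the C(21, 6) = 54264 subsets S of size 6, where X_S = 1 if the K_6 on S is monochromatic.
For a fixed S, the K_6 on S has C(6, 2) = 15 edges. P[all 15 edges red] = (1/2)^15, and likewise for blue, so P[monochromatic] = 2·(1/2)^15 = 2^{1 − 15} = 1/16384.
By linearity: E[X] = C(21, 6) · 2^{1 − 15} = 54264 · 1/16384 = 6783/2048.
Numerically: E[X] ≈ 3.312012.

E[X] = C(21,6)·2^(1−C(6,2)) = 6783/2048 ≈ 3.312012.


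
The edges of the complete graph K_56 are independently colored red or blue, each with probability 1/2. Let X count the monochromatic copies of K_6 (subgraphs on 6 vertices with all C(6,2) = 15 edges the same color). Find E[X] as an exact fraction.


Let X = Σ_S X_S over the C(56, 6) = 32468436 subsets S of size 6, where X_S = 1 if the K_6 on S is monochromatic.
For a fixed S, the K_6 on S has C(6, 2) = 15 edges. P[all 15 edges red] = (1/2)^15, and likewise for blue, so P[monochromatic] = 2·(1/2)^15 = 2^{1 − 15} = 1/16384.
By linearity of expectation: E[X] = C(56, 6) · 2^{1 − 15} = 32468436 · 1/16384 = 8117109/4096.
Numerically: E[X] ≈ 1981.716.

E[X] = C(56,6)·2^(1−C(6,2)) = 8117109/4096 ≈ 1981.716.


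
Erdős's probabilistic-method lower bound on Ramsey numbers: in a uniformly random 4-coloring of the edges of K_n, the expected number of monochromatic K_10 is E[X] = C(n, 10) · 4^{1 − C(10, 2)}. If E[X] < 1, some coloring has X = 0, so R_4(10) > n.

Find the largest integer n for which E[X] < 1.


We need C(n, 10) · 4^{1 − 45} < 1, i.e. C(n, 10) < 4^{45 − 1} = 309485009821345068724781056.
Check values of n near the boundary:
  n = 2019: C(2019, 10) = 303322949179835278009229628; 303322949179835278009229628 < 309485009821345068724781056? YES
  n = 2020: C(2020, 10) = 304832018578739931133653656; 304832018578739931133653656 < 309485009821345068724781056? YES
  n = 2021: C(2021, 10) = 306347841644770462864800616; 306347841644770462864800616 < 309485009821345068724781056? YES
  n = 2022: C(2022, 10) = 307870445231474093395937796; 307870445231474093395937796 < 309485009821345068724781056? YES
  n = 2023: C(2023, 10) = 309399856285778485315440716; 309399856285778485315440716 < 309485009821345068724781056? YES
  n = 2024: C(2024, 10) = 310936101848269937576192656; 310936101848269937576192656 < 309485009821345068724781056? NO
  n = 2025: C(2025, 10) = 312479209053472269772600560; 312479209053472269772600560 < 309485009821345068724781056? NO
The largest n with C(n, 10) < 309485009821345068724781056 is n = 2023 (where E[X] = 77349964071444621328860179/77371252455336267181195264 ≈ 0.9997). Hence R_4(10) > 2023, i.e. R_4(10) ≥ 2024.

Largest n = 2023; hence R_4(10) > 2023.


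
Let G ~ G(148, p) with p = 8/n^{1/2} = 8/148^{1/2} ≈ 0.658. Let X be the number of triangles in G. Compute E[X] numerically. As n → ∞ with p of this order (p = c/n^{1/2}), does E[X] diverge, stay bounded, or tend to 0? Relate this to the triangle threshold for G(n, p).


Number of potential triangles: C(148, 3) = 529396.
Each occurs with probability p³ ≈ (0.658)³ ≈ 2.84366e-01.
By linearity: E[X] = C(148, 3)·p³ ≈ 529396 · 2.84366e-01 ≈ 150542.125.
Since α = 1/2 < 1, p = c/n^{1/2} ≫ 1/n is above the triangle threshold p ~ 1/n. Asymptotically E[X] ~ (c³/6)·n^{3(1−α)} = (8³/6)·n^{1.5} → ∞; triangles are abundant w.h.p.

E[X] ≈ 150542.125; in regime p = Θ(1/n^{1/2}) E[X] diverges (above the triangle threshold p ~ 1/n).


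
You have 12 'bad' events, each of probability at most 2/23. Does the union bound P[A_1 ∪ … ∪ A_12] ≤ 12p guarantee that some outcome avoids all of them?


Union bound: P[∪_{i=1}^{12} A_i] ≤ Σ_i P[A_i] ≤ 12·p = 12·(2/23) = 24/23.
Numerically: 24/23 ≈ 1.0435.
Is 24/23 < 1? NO.
Since the bound 24/23 is ≥ 1, the union bound is uninformative here; it does NOT by itself certify existence.

12·p = 24/23 ≈ 1.0435; existence NOT certified by the union bound.


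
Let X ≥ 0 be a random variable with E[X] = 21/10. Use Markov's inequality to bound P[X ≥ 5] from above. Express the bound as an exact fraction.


μ = E[X] = 21/10, a = 5.
Markov: P[X ≥ 5] ≤ μ/a = (21/10)/5 = 21/50.
Numerically: ≈ 0.42000.
(Since a = 5 > μ = 2.10000, the bound 21/50 is < 1 and informative.)

P[X ≥ 5] ≤ 21/50 ≈ 0.42000.


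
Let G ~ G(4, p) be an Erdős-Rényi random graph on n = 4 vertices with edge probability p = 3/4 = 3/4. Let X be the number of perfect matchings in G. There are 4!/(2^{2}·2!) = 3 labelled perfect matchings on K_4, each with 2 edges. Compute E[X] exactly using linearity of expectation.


K_4 has 4!/(2^{2}·2!) = 3 labelled perfect matchings.
For each such perfect matching H, let X_H = 1 if all 2 edges of H are present in G. Then P[X_H = 1] = p^{2} = (3/4)^{2} = 9/16.
By linearity: E[X] = Σ_H E[X_H] = 3 · p^{2} = 3 · 9/16 = 27/16.
Numerically: E[X] ≈ 1.69.

E[X] = 3 · (3/4)^{2} = 27/16 ≈ 1.69.


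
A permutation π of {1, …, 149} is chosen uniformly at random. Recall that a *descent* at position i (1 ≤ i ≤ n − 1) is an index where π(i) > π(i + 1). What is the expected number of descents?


Write X = Σ X_I over i = 1, …, 148, with X_I the indicator of one descent.
There are 148 indicators.
For each fixed i, the pair (π(i), π(i+1)) is a uniformly random ordered pair of distinct values from {1, …, 149}; by symmetry P[π(i) > π(i+1)] = 1/2.
By linearity: E[X] = 148 · (1/2) = (149 − 1) · (1/2) = 74 ≈ 74.0000.

E[X] = 74 = 74.0000.


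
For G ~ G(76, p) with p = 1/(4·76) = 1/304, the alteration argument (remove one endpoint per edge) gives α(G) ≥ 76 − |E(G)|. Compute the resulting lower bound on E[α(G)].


E[|E(G)|] = C(76, 2)·p = 2850 · (1/304) = 75/8.
E[α(G)] ≥ n − E[|E(G)|] = 76 − 75/8 = 533/8.
Numerically: ≈ 66.625000.
(This is only a lower bound; the true E[α(G)] may be larger.)

E[α(G)] ≥ 533/8 ≈ 66.625000.


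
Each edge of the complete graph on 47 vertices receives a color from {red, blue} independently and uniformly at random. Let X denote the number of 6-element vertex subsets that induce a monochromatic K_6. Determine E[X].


Let X = Σ_S X_S over the C(47, 6) = 10737573 subsets S of size 6, where X_S = 1 if the K_6 on S is monochromatic.
For a fixed S, the K_6 on S has C(6, 2) = 15 edges. P[all 15 edges red] = (1/2)^15, and likewise for blue, so P[monochromatic] = 2·(1/2)^15 = 2^{1 − 15} = 1/16384.
By linearity of expectation: E[X] = C(47, 6) · 2^{1 − 15} = 10737573 · 1/16384 = 10737573/16384.
Numerically: E[X] ≈ 655.36945.

E[X] = C(47,6)·2^(1−C(6,2)) = 10737573/16384 ≈ 655.36945.


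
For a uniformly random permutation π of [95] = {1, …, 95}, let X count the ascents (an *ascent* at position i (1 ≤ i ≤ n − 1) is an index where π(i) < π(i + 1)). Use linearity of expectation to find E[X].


Write X = Σ X_I over i = 1, …, 94, with X_I the indicator of one ascent.
There are 94 indicators.
For each fixed i, the pair (π(i), π(i+1)) is a uniformly random ordered pair of distinct values from {1, …, 95}; by symmetry P[π(i) < π(i+1)] = 1/2.
By linearity: E[X] = 94 · (1/2) = (95 − 1) · (1/2) = 47 ≈ 47.00000.

E[X] = 47 = 47.00000.


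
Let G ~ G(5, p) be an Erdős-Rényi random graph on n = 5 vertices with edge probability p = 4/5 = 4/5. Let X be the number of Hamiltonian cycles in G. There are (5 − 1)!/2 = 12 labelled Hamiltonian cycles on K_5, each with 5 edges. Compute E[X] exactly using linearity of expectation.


K_5 has (5 − 1)!/2 = 12 labelled Hamiltonian cycles.
For each such Hamiltonian cycle H, let X_H = 1 if all 5 edges of H are present in G. Then P[X_H = 1] = p^{5} = (4/5)^{5} = 1024/3125.
By linearity of expectation: E[X] = Σ_H E[X_H] = 12 · p^{5} = 12 · 1024/3125 = 12288/3125.
Numerically: E[X] ≈ 3.93216.

E[X] = 12 · (4/5)^{5} = 12288/3125 ≈ 3.93216.


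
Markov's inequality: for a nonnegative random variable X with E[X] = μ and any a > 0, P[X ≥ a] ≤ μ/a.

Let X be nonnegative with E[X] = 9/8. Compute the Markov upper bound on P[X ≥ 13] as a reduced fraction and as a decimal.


μ = E[X] = 9/8, a = 13.
Markov: P[X ≥ 13] ≤ μ/a = (9/8)/13 = 9/104.
Numerically: ≈ 0.087.
(Since a = 13 > μ = 1.125, the bound 9/104 is < 1 and informative.)

P[X ≥ 13] ≤ 9/104 ≈ 0.087.


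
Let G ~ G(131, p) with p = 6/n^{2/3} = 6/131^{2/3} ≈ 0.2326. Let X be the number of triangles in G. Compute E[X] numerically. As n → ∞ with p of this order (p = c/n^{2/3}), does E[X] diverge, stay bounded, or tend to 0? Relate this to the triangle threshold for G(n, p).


Number of potential triangles: C(131, 3) = 366145.
Each occurs with probability p³ ≈ (0.2326)³ ≈ 1.258668e-02.
By linearity: E[X] = C(131, 3)·p³ ≈ 366145 · 1.258668e-02 ≈ 4608.5496.
Since α = 2/3 < 1, p = c/n^{2/3} ≫ 1/n is above the triangle threshold p ~ 1/n. Asymptotically E[X] ~ (c³/6)·n^{3(1−α)} = (6³/6)·n^{1} → ∞; triangles are abundant w.h.p.

E[X] ≈ 4608.5496; in regime p = Θ(1/n^{2/3}) E[X] diverges (above the triangle threshold p ~ 1/n).


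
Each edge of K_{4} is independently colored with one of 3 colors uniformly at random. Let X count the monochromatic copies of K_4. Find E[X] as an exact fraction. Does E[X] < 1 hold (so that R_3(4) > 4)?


E[X] = C(4, 4) · 3^{1 − 6} = 1 · 3^{−5} = 1/243.
As a reduced fraction: E[X] = 1/243 ≈ 0.0041152.
Is E[X] < 1? YES.
Since E[X] < 1, there exists a 3-coloring of K_{4} with no monochromatic K_4; hence R_3(4) > 4.

E[X] = 1/243 ≈ 0.0041152; E[X] < 1, so R_3(4) > 4.


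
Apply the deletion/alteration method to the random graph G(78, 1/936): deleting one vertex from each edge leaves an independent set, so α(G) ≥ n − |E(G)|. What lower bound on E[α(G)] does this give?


E[|E(G)|] = C(78, 2)·p = 3003 · (1/936) = 77/24.
E[α(G)] ≥ n − E[|E(G)|] = 78 − 77/24 = 1795/24.
Numerically: ≈ 74.79167.
(This is only a lower bound; the true E[α(G)] may be larger.)

E[α(G)] ≥ 1795/24 ≈ 74.79167.


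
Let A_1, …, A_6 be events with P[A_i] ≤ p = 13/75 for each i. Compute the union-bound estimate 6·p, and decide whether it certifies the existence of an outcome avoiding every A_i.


Union bound: P[∪_{i=1}^{6} A_i] ≤ Σ_i P[A_i] ≤ 6·p = 6·(13/75) = 26/25.
Numerically: 26/25 ≈ 1.04000.
Is 26/25 < 1? NO.
Since the bound 26/25 is ≥ 1, the union bound is uninformative here; it does NOT by itself certify existence.

6·p = 26/25 ≈ 1.04000; existence NOT certified by the union bound.


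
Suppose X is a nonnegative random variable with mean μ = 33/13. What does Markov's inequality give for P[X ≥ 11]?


μ = E[X] = 33/13, a = 11.
Markov: P[X ≥ 11] ≤ μ/a = (33/13)/11 = 3/13.
Numerically: ≈ 0.230769.
(Since a = 11 > μ = 2.538462, the bound 3/13 is < 1 and informative.)

P[X ≥ 11] ≤ 3/13 ≈ 0.230769.


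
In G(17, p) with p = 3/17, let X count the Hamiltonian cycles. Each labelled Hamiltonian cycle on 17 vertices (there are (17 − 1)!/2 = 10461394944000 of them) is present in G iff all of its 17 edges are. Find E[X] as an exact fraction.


K_17 has (17 − 1)!/2 = 10461394944000 labelled Hamiltonian cycles.
For each such Hamiltonian cycle H, let X_H = 1 if all 17 edges of H are present in G. Then P[X_H = 1] = p^{17} = (3/17)^{17} = 129140163/827240261886336764177.
By linearity: E[X] = Σ_H E[X_H] = 10461394944000 · p^{17} = 10461394944000 · 129140163/827240261886336764177 = 1350986248275535872000/827240261886336764177.
Numerically: E[X] ≈ 1.63312.

E[X] = 10461394944000 · (3/17)^{17} = 1350986248275535872000/827240261886336764177 ≈ 1.63312.


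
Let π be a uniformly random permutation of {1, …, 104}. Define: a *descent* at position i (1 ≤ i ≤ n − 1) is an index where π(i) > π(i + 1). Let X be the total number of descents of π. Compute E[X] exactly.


Write X = Σ X_I over i = 1, …, 103, with X_I the indicator of one descent.
There are 103 indicators.
For each fixed i, the pair (π(i), π(i+1)) is a uniformly random ordered pair of distinct values from {1, …, 104}; by symmetry P[π(i) > π(i+1)] = 1/2.
By linearity: E[X] = 103 · (1/2) = (104 − 1) · (1/2) = 103/2 ≈ 51.5000.

E[X] = 103/2 = 51.5000.


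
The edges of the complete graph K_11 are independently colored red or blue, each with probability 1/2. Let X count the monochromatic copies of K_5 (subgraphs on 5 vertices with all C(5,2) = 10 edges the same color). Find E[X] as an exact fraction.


Let X = Σ_S X_S over the C(11, 5) = 462 subsets S of size 5, where X_S = 1 if the K_5 on S is monochromatic.
For a fixed S, the K_5 on S has C(5, 2) = 10 edges. P[all 10 edges red] = (1/2)^10, and likewise for blue, so P[monochromatic] = 2·(1/2)^10 = 2^{1 − 10} = 1/512.
Summing: E[X] = C(11, 5) · 2^{1 − 10} = 462 · 1/512 = 231/256.
Numerically: E[X] ≈ 0.902.

E[X] = C(11,5)·2^(1−C(5,2)) = 231/256 ≈ 0.902.


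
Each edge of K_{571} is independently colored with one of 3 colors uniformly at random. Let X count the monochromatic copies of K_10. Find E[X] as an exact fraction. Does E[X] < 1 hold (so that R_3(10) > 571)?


E[X] = C(571, 10) · 3^{1 − 45} = 937951290893172842001 · 3^{−44} = 937951290893172842001/984770902183611232881.
As a reduced fraction: E[X] = 104216810099241426889/109418989131512359209 ≈ 0.9524563.
Is E[X] < 1? YES.
Since E[X] < 1, there exists a 3-coloring of K_{571} with no monochromatic K_10; hence R_3(10) > 571.

E[X] = 104216810099241426889/109418989131512359209 ≈ 0.9524563; E[X] < 1, so R_3(10) > 571.


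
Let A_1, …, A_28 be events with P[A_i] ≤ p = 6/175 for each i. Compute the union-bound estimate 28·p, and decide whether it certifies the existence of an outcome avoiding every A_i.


Union bound: P[∪_{i=1}^{28} A_i] ≤ Σ_i P[A_i] ≤ 28·p = 28·(6/175) = 24/25.
Numerically: 24/25 ≈ 0.96000.
Is 24/25 < 1? YES.
Since P[∪ A_i] ≤ 24/25 < 1, the complement has P[∩ A_i^c] ≥ 1 − 24/25 = 1/25 > 0, so some outcome avoids every A_i.

28·p = 24/25 ≈ 0.96000; existence CERTIFIED by the union bound.


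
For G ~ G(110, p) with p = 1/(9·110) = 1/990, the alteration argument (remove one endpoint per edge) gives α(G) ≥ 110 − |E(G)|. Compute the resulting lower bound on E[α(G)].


E[|E(G)|] = C(110, 2)·p = 5995 · (1/990) = 109/18.
E[α(G)] ≥ n − E[|E(G)|] = 110 − 109/18 = 1871/18.
Numerically: ≈ 103.9444.
(This is only a lower bound; the true E[α(G)] may be larger.)

E[α(G)] ≥ 1871/18 ≈ 103.9444.


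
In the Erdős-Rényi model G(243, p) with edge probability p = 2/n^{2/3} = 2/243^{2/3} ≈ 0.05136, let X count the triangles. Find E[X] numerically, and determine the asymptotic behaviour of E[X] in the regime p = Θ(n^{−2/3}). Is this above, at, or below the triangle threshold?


Number of potential triangles: C(243, 3) = 2362041.
Each occurs with probability p³ ≈ (0.05136)³ ≈ 1.3548070e-04.
By linearity: E[X] = C(243, 3)·p³ ≈ 2362041 · 1.3548070e-04 ≈ 320.01097.
Since α = 2/3 < 1, p = c/n^{2/3} ≫ 1/n is above the triangle threshold p ~ 1/n. Asymptotically E[X] ~ (c³/6)·n^{3(1−α)} = (2³/6)·n^{1} → ∞; triangles are abundant w.h.p.

E[X] ≈ 320.01097; in regime p = Θ(1/n^{2/3}) E[X] diverges (above the triangle threshold p ~ 1/n).


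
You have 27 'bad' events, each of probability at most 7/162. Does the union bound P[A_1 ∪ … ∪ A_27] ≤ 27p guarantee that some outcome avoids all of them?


Union bound: P[∪_{i=1}^{27} A_i] ≤ Σ_i P[A_i] ≤ 27·p = 27·(7/162) = 7/6.
Numerically: 7/6 ≈ 1.1667.
Is 7/6 < 1? NO.
Since the bound 7/6 is ≥ 1, the union bound is uninformative here; it does NOT by itself certify existence.

27·p = 7/6 ≈ 1.1667; existence NOT certified by the union bound.
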